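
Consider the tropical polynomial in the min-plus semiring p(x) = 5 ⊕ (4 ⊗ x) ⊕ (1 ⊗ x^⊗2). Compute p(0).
p(0) = 1

A tropical monomial a ⊗ x^⊗i evaluates to a + i · x. Evaluating each term at x = 0:
  Term 0 contributes 5 + 0 · 0 = 5
  Term 1 contributes 4 + 1 · 0 = 4
  Term 2 contributes 1 + 2 · 0 = 1
p(0) = ⊕ of these = min[5, 4, 1] = 1.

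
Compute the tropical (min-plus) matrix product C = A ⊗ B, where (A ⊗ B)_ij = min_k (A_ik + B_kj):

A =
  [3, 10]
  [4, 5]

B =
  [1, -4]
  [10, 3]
A ⊗ B =
  [4, -1]
  [5, 0]

Apply the min-plus product entry-by-entry:
  C[0][0] = min over k of (A[0][0] + B[0][0] = 3 + 1 = 4, A[0][1] + B[1][0] = 10 + 10 = 20) = 4 (attained at k = 0)
  C[0][1] = min over k of (A[0][0] + B[0][1] = 3 + -4 = -1, A[0][1] + B[1][1] = 10 + 3 = 13) = -1 (attained at k = 0)
  C[1][0] = min over k of (A[1][0] + B[0][0] = 4 + 1 = 5, A[1][1] + B[1][0] = 5 + 10 = 15) = 5 (attained at k = 0)
  C[1][1] = min over k of (A[1][0] + B[0][1] = 4 + -4 = 0, A[1][1] + B[1][1] = 5 + 3 = 8) = 0 (attained at k = 0)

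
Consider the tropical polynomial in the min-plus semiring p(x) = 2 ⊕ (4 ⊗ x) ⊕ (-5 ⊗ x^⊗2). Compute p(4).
p(4) = 2

A tropical monomial a ⊗ x^⊗i evaluates to a + i · x. Evaluating each term at x = 4:
  Term 0 contributes 2 + 0 · 4 = 2
  Term 1 contributes 4 + 1 · 4 = 8
  Term 2 contributes -5 + 2 · 4 = 3
p(4) = ⊕ of these = min[2, 8, 3] = 2.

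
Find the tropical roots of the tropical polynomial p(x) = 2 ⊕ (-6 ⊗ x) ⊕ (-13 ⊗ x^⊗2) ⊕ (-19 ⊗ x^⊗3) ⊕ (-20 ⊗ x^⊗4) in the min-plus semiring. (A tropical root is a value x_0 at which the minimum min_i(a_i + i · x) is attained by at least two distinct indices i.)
Roots: {1, 6, 7, 8}

Each tropical root is a break point of the lower envelope of the lines y = a_i + i · x (there are 5 lines, with slopes 0, 1, ..., 4). Only the lines that attain the minimum somewhere contribute to roots; other lines are dominated. Here the surviving (envelope) indices are i = 4, i = 3, i = 2, i = 1, i = 0.
Intersections between consecutive envelope lines give the roots: for adjacent envelope indices i < j the intersection is x = (a_i − a_j) / (j − i). Reading off the sorted break points: {1, 6, 7, 8}.
Verification: at each break x_0, at least two indices attain the minimum of min_i(a_i + i · x_0).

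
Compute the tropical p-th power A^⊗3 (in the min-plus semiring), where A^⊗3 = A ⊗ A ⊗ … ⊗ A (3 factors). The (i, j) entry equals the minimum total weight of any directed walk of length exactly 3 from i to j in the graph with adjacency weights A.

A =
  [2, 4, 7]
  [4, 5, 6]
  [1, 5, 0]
A^⊗3 =
  [6, 8, 7]
  [7, 10, 6]
  [1, 5, 0]

Each entry (A^⊗3)_ij equals the minimum over all length-3 walks i = v_0 → v_1 → … → v_3 = j of Σ_t A[v_t][v_{t+1}]. For example, for (i, j) = (0, 2) we minimise over 9 possible intermediate vertex sequences; the minimum is 7, attained along the walk 0 → 2 → 2 → 2.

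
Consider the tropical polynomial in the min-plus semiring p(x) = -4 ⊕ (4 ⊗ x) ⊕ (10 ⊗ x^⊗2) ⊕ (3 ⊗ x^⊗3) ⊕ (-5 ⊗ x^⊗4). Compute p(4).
p(4) = -4

A tropical monomial a ⊗ x^⊗i evaluates to a + i · x. Evaluating each term at x = 4:
  Term 0 contributes -4 + 0 · 4 = -4
  Term 1 contributes 4 + 1 · 4 = 8
  Term 2 contributes 10 + 2 · 4 = 18
  Term 3 contributes 3 + 3 · 4 = 15
  Term 4 contributes -5 + 4 · 4 = 11
p(4) = ⊕ of these = min[-4, 8, 18, 15, 11] = -4.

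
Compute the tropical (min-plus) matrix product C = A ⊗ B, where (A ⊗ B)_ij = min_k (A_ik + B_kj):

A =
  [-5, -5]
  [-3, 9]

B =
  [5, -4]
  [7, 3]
A ⊗ B =
  [0, -9]
  [2, -7]

Apply the min-plus product entry-by-entry:
  C[0][0] = min over k of (A[0][0] + B[0][0] = -5 + 5 = 0, A[0][1] + B[1][0] = -5 + 7 = 2) = 0 (attained at k = 0)
  C[0][1] = min over k of (A[0][0] + B[0][1] = -5 + -4 = -9, A[0][1] + B[1][1] = -5 + 3 = -2) = -9 (attained at k = 0)
  C[1][0] = min over k of (A[1][0] + B[0][0] = -3 + 5 = 2, A[1][1] + B[1][0] = 9 + 7 = 16) = 2 (attained at k = 0)
  C[1][1] = min over k of (A[1][0] + B[0][1] = -3 + -4 = -7, A[1][1] + B[1][1] = 9 + 3 = 12) = -7 (attained at k = 0)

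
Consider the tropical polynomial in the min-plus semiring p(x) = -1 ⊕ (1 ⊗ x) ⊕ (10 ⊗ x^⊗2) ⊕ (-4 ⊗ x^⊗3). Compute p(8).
p(8) = -1

A tropical monomial a ⊗ x^⊗i evaluates to a + i · x. Evaluating each term at x = 8:
  Term 0 contributes -1 + 0 · 8 = -1
  Term 1 contributes 1 + 1 · 8 = 9
  Term 2 contributes 10 + 2 · 8 = 26
  Term 3 contributes -4 + 3 · 8 = 20
p(8) = ⊕ of these = min[-1, 9, 26, 20] = -1.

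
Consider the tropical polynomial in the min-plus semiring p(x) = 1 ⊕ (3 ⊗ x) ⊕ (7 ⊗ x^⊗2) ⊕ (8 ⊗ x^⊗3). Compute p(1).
p(1) = 1

A tropical monomial a ⊗ x^⊗i evaluates to a + i · x. Evaluating each term at x = 1:
  Term 0 contributes 1 + 0 · 1 = 1
  Term 1 contributes 3 + 1 · 1 = 4
  Term 2 contributes 7 + 2 · 1 = 9
  Term 3 contributes 8 + 3 · 1 = 11
p(1) = ⊕ of these = min[1, 4, 9, 11] = 1.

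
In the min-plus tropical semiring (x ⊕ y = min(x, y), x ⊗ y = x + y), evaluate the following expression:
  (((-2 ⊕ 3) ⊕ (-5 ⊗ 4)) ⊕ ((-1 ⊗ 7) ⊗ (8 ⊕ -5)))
(((-2 ⊕ 3) ⊕ (-5 ⊗ 4)) ⊕ ((-1 ⊗ 7) ⊗ (8 ⊕ -5))) = -2

Expand innermost to outermost. Recall ⊕ takes the minimum of its arguments and ⊗ takes their sum. Working out the expression (((-2 ⊕ 3) ⊕ (-5 ⊗ 4)) ⊕ ((-1 ⊗ 7) ⊗ (8 ⊕ -5))) gives -2.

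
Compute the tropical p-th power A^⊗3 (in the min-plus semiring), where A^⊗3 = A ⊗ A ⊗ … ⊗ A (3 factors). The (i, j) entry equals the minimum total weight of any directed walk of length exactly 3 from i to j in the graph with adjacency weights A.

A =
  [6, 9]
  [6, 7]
A^⊗3 =
  [18, 21]
  [18, 21]

Each entry (A^⊗3)_ij equals the minimum over all length-3 walks i = v_0 → v_1 → … → v_3 = j of Σ_t A[v_t][v_{t+1}]. For example, for (i, j) = (0, 1) we minimise over 4 possible intermediate vertex sequences; the minimum is 21, attained along the walk 0 → 0 → 0 → 1.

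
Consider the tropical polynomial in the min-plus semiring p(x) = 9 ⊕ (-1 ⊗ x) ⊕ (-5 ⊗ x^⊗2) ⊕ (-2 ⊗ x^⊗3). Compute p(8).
p(8) = 7

A tropical monomial a ⊗ x^⊗i evaluates to a + i · x. Evaluating each term at x = 8:
  Term 0 contributes 9 + 0 · 8 = 9
  Term 1 contributes -1 + 1 · 8 = 7
  Term 2 contributes -5 + 2 · 8 = 11
  Term 3 contributes -2 + 3 · 8 = 22
p(8) = ⊕ of these = min[9, 7, 11, 22] = 7.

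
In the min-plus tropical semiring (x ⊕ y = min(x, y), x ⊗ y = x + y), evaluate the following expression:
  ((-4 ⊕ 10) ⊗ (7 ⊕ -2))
((-4 ⊕ 10) ⊗ (7 ⊕ -2)) = -6

Expand innermost to outermost. Recall ⊕ takes the minimum of its arguments and ⊗ takes their sum. Working out the expression ((-4 ⊕ 10) ⊗ (7 ⊕ -2)) gives -6.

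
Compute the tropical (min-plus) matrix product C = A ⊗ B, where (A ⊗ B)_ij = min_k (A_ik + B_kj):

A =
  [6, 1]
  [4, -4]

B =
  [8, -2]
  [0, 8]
A ⊗ B =
  [1, 4]
  [-4, 2]

Apply the min-plus product entry-by-entry:
  C[0][0] = min over k of (A[0][0] + B[0][0] = 6 + 8 = 14, A[0][1] + B[1][0] = 1 + 0 = 1) = 1 (attained at k = 1)
  C[0][1] = min over k of (A[0][0] + B[0][1] = 6 + -2 = 4, A[0][1] + B[1][1] = 1 + 8 = 9) = 4 (attained at k = 0)
  C[1][0] = min over k of (A[1][0] + B[0][0] = 4 + 8 = 12, A[1][1] + B[1][0] = -4 + 0 = -4) = -4 (attained at k = 1)
  C[1][1] = min over k of (A[1][0] + B[0][1] = 4 + -2 = 2, A[1][1] + B[1][1] = -4 + 8 = 4) = 2 (attained at k = 0)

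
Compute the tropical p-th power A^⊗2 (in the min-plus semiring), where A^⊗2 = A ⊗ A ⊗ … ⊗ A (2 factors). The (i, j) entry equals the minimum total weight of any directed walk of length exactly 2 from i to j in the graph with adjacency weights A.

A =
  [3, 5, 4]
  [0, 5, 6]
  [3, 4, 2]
A^⊗2 =
  [5, 8, 6]
  [3, 5, 4]
  [4, 6, 4]

Each entry (A^⊗2)_ij equals the minimum over all length-2 walks i = v_0 → v_1 → … → v_2 = j of Σ_t A[v_t][v_{t+1}]. For example, for (i, j) = (0, 2) we minimise over 3 possible intermediate vertex sequences; the minimum is 6, attained along the walk 0 → 2 → 2.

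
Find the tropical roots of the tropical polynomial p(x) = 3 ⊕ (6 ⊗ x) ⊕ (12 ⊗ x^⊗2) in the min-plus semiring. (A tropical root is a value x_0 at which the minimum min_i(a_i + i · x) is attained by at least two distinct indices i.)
Roots: {-6, -3}

Each tropical root is a break point of the lower envelope of the lines y = a_i + i · x (there are 3 lines, with slopes 0, 1, ..., 2). Only the lines that attain the minimum somewhere contribute to roots; other lines are dominated. Here the surviving (envelope) indices are i = 2, i = 1, i = 0.
Intersections between consecutive envelope lines give the roots: for adjacent envelope indices i < j the intersection is x = (a_i − a_j) / (j − i). Reading off the sorted break points: {-6, -3}.
Verification: at each break x_0, at least two indices attain the minimum of min_i(a_i + i · x_0).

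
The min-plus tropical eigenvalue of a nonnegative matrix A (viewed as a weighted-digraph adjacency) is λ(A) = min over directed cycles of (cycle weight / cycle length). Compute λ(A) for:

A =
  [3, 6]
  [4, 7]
λ(A) = 3

Enumerate directed cycles and compute their means (weight / length). Sample:
  cycle 0 → 0: weight = 3, length = 1, mean = 3/1 ≈ 3.000
  cycle 1 → 1: weight = 7, length = 1, mean = 7/1 ≈ 7.000
  cycle 0 → 1 → 0: weight = 10, length = 2, mean = 10/2 ≈ 5.000
  cycle 1 → 0 → 1: weight = 10, length = 2, mean = 10/2 ≈ 5.000
Minimum mean = 3.000, attained e.g. along the cycle 0 → 0 with weight 3 and length 1. So λ(A) = 3/1 = 3.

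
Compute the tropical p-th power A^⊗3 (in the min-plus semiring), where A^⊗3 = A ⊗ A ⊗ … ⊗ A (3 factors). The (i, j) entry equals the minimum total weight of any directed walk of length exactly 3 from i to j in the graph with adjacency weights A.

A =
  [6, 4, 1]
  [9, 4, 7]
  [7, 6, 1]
A^⊗3 =
  [9, 8, 3]
  [15, 12, 9]
  [9, 8, 3]

Each entry (A^⊗3)_ij equals the minimum over all length-3 walks i = v_0 → v_1 → … → v_3 = j of Σ_t A[v_t][v_{t+1}]. For example, for (i, j) = (0, 2) we minimise over 9 possible intermediate vertex sequences; the minimum is 3, attained along the walk 0 → 2 → 2 → 2.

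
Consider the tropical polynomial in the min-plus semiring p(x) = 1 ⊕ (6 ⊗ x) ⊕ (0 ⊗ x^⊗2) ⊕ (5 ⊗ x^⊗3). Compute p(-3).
p(-3) = -6

A tropical monomial a ⊗ x^⊗i evaluates to a + i · x. Evaluating each term at x = -3:
  Term 0 contributes 1 + 0 · -3 = 1
  Term 1 contributes 6 + 1 · -3 = 3
  Term 2 contributes 0 + 2 · -3 = -6
  Term 3 contributes 5 + 3 · -3 = -4
p(-3) = ⊕ of these = min[1, 3, -6, -4] = -6.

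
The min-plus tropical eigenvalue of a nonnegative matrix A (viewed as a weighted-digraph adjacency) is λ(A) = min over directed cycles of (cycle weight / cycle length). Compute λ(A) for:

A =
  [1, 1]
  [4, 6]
λ(A) = 1

Enumerate directed cycles and compute their means (weight / length). Sample:
  cycle 0 → 0: weight = 1, length = 1, mean = 1/1 ≈ 1.000
  cycle 1 → 1: weight = 6, length = 1, mean = 6/1 ≈ 6.000
  cycle 0 → 1 → 0: weight = 5, length = 2, mean = 5/2 ≈ 2.500
  cycle 1 → 0 → 1: weight = 5, length = 2, mean = 5/2 ≈ 2.500
Minimum mean = 1.000, attained e.g. along the cycle 0 → 0 with weight 1 and length 1. So λ(A) = 1/1 = 1.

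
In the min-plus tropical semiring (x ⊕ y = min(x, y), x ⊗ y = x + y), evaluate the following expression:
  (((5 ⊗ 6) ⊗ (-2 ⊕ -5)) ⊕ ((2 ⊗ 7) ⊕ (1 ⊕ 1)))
(((5 ⊗ 6) ⊗ (-2 ⊕ -5)) ⊕ ((2 ⊗ 7) ⊕ (1 ⊕ 1))) = 1

Expand innermost to outermost. Recall ⊕ takes the minimum of its arguments and ⊗ takes their sum. Working out the expression (((5 ⊗ 6) ⊗ (-2 ⊕ -5)) ⊕ ((2 ⊗ 7) ⊕ (1 ⊕ 1))) gives 1.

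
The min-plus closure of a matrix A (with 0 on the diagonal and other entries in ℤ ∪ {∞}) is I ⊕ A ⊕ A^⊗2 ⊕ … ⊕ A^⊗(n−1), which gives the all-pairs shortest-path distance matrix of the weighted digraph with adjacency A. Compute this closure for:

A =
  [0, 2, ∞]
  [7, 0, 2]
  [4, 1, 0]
Closure =
  [0, 2, 4]
  [6, 0, 2]
  [4, 1, 0]

This is the Floyd-Warshall all-pairs shortest-path computation. For each intermediate vertex k = 0, 1, …, 2, update dist[i][j] ← min(dist[i][j], dist[i][k] + dist[k][j]). The final matrix gives, for each (i, j), the minimum total weight of any directed path from i to j (possibly empty when i = j).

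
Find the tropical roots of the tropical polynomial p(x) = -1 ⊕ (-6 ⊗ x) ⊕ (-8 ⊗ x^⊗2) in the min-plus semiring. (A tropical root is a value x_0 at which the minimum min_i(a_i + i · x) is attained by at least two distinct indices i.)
Roots: {2, 5}

Each tropical root is a break point of the lower envelope of the lines y = a_i + i · x (there are 3 lines, with slopes 0, 1, ..., 2). Only the lines that attain the minimum somewhere contribute to roots; other lines are dominated. Here the surviving (envelope) indices are i = 2, i = 1, i = 0.
Intersections between consecutive envelope lines give the roots: for adjacent envelope indices i < j the intersection is x = (a_i − a_j) / (j − i). Reading off the sorted break points: {2, 5}.
Verification: at each break x_0, at least two indices attain the minimum of min_i(a_i + i · x_0).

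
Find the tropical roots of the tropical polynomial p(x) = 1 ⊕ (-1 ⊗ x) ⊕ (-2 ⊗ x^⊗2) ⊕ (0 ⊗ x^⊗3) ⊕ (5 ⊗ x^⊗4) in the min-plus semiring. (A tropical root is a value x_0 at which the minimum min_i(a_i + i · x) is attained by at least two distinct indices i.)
Roots: {-5, -2, 1, 2}

Each tropical root is a break point of the lower envelope of the lines y = a_i + i · x (there are 5 lines, with slopes 0, 1, ..., 4). Only the lines that attain the minimum somewhere contribute to roots; other lines are dominated. Here the surviving (envelope) indices are i = 4, i = 3, i = 2, i = 1, i = 0.
Intersections between consecutive envelope lines give the roots: for adjacent envelope indices i < j the intersection is x = (a_i − a_j) / (j − i). Reading off the sorted break points: {-5, -2, 1, 2}.
Verification: at each break x_0, at least two indices attain the minimum of min_i(a_i + i · x_0).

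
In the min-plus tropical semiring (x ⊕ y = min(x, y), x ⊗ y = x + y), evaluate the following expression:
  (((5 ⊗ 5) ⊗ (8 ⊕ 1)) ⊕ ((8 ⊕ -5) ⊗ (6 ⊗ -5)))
(((5 ⊗ 5) ⊗ (8 ⊕ 1)) ⊕ ((8 ⊕ -5) ⊗ (6 ⊗ -5))) = -4

Expand innermost to outermost. Recall ⊕ takes the minimum of its arguments and ⊗ takes their sum. Working out the expression (((5 ⊗ 5) ⊗ (8 ⊕ 1)) ⊕ ((8 ⊕ -5) ⊗ (6 ⊗ -5))) gives -4.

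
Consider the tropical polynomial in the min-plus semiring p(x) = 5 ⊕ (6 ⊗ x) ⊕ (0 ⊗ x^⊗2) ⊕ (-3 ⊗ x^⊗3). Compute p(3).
p(3) = 5

A tropical monomial a ⊗ x^⊗i evaluates to a + i · x. Evaluating each term at x = 3:
  Term 0 contributes 5 + 0 · 3 = 5
  Term 1 contributes 6 + 1 · 3 = 9
  Term 2 contributes 0 + 2 · 3 = 6
  Term 3 contributes -3 + 3 · 3 = 6
p(3) = ⊕ of these = min[5, 9, 6, 6] = 5.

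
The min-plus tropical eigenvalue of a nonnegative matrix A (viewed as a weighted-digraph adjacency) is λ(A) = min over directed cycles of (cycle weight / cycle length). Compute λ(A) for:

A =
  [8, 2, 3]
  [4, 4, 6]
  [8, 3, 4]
λ(A) = 3

Enumerate directed cycles and compute their means (weight / length). Sample:
  cycle 0 → 0: weight = 8, length = 1, mean = 8/1 ≈ 8.000
  cycle 1 → 1: weight = 4, length = 1, mean = 4/1 ≈ 4.000
  cycle 2 → 2: weight = 4, length = 1, mean = 4/1 ≈ 4.000
  cycle 0 → 1 → 0: weight = 6, length = 2, mean = 6/2 ≈ 3.000
  cycle 0 → 2 → 0: weight = 11, length = 2, mean = 11/2 ≈ 5.500
  cycle 1 → 0 → 1: weight = 6, length = 2, mean = 6/2 ≈ 3.000
Minimum mean = 3.000, attained e.g. along the cycle 0 → 1 → 0 with weight 6 and length 2. So λ(A) = 6/2 = 3.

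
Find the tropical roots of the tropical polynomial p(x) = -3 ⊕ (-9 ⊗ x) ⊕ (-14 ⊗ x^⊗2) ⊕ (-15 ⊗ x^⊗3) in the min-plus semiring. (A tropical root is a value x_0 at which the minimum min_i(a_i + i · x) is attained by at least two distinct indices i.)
Roots: {1, 5, 6}

Each tropical root is a break point of the lower envelope of the lines y = a_i + i · x (there are 4 lines, with slopes 0, 1, ..., 3). Only the lines that attain the minimum somewhere contribute to roots; other lines are dominated. Here the surviving (envelope) indices are i = 3, i = 2, i = 1, i = 0.
Intersections between consecutive envelope lines give the roots: for adjacent envelope indices i < j the intersection is x = (a_i − a_j) / (j − i). Reading off the sorted break points: {1, 5, 6}.
Verification: at each break x_0, at least two indices attain the minimum of min_i(a_i + i · x_0).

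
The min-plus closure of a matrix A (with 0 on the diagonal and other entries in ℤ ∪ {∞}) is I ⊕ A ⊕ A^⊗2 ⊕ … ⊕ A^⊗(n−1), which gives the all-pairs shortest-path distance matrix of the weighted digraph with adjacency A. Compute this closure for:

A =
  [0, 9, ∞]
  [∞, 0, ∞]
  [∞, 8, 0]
Closure =
  [0, 9, ∞]
  [∞, 0, ∞]
  [∞, 8, 0]

This is the Floyd-Warshall all-pairs shortest-path computation. For each intermediate vertex k = 0, 1, …, 2, update dist[i][j] ← min(dist[i][j], dist[i][k] + dist[k][j]). The final matrix gives, for each (i, j), the minimum total weight of any directed path from i to j (possibly empty when i = j).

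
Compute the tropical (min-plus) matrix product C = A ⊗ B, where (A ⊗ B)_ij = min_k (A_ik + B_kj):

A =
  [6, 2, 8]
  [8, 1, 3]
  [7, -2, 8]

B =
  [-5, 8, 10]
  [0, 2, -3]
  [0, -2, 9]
A ⊗ B =
  [1, 4, -1]
  [1, 1, -2]
  [-2, 0, -5]

Apply the min-plus product entry-by-entry:
  C[0][0] = min over k of (A[0][0] + B[0][0] = 6 + -5 = 1, A[0][1] + B[1][0] = 2 + 0 = 2, A[0][2] + B[2][0] = 8 + 0 = 8) = 1 (attained at k = 0)
  C[0][1] = min over k of (A[0][0] + B[0][1] = 6 + 8 = 14, A[0][1] + B[1][1] = 2 + 2 = 4, A[0][2] + B[2][1] = 8 + -2 = 6) = 4 (attained at k = 1)
  C[0][2] = min over k of (A[0][0] + B[0][2] = 6 + 10 = 16, A[0][1] + B[1][2] = 2 + -3 = -1, A[0][2] + B[2][2] = 8 + 9 = 17) = -1 (attained at k = 1)
  C[1][0] = min over k of (A[1][0] + B[0][0] = 8 + -5 = 3, A[1][1] + B[1][0] = 1 + 0 = 1, A[1][2] + B[2][0] = 3 + 0 = 3) = 1 (attained at k = 1)
  C[1][1] = min over k of (A[1][0] + B[0][1] = 8 + 8 = 16, A[1][1] + B[1][1] = 1 + 2 = 3, A[1][2] + B[2][1] = 3 + -2 = 1) = 1 (attained at k = 2)
  C[1][2] = min over k of (A[1][0] + B[0][2] = 8 + 10 = 18, A[1][1] + B[1][2] = 1 + -3 = -2, A[1][2] + B[2][2] = 3 + 9 = 12) = -2 (attained at k = 1)
  C[2][0] = min over k of (A[2][0] + B[0][0] = 7 + -5 = 2, A[2][1] + B[1][0] = -2 + 0 = -2, A[2][2] + B[2][0] = 8 + 0 = 8) = -2 (attained at k = 1)
  C[2][1] = min over k of (A[2][0] + B[0][1] = 7 + 8 = 15, A[2][1] + B[1][1] = -2 + 2 = 0, A[2][2] + B[2][1] = 8 + -2 = 6) = 0 (attained at k = 1)
  C[2][2] = min over k of (A[2][0] + B[0][2] = 7 + 10 = 17, A[2][1] + B[1][2] = -2 + -3 = -5, A[2][2] + B[2][2] = 8 + 9 = 17) = -5 (attained at k = 1)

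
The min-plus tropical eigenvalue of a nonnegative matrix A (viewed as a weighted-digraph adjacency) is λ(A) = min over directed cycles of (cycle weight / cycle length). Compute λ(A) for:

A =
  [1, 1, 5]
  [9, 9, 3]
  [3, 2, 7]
λ(A) = 1

Enumerate directed cycles and compute their means (weight / length). Sample:
  cycle 0 → 0: weight = 1, length = 1, mean = 1/1 ≈ 1.000
  cycle 1 → 1: weight = 9, length = 1, mean = 9/1 ≈ 9.000
  cycle 2 → 2: weight = 7, length = 1, mean = 7/1 ≈ 7.000
  cycle 0 → 1 → 0: weight = 10, length = 2, mean = 10/2 ≈ 5.000
  cycle 0 → 2 → 0: weight = 8, length = 2, mean = 8/2 ≈ 4.000
  cycle 1 → 0 → 1: weight = 10, length = 2, mean = 10/2 ≈ 5.000
Minimum mean = 1.000, attained e.g. along the cycle 0 → 0 with weight 1 and length 1. So λ(A) = 1/1 = 1.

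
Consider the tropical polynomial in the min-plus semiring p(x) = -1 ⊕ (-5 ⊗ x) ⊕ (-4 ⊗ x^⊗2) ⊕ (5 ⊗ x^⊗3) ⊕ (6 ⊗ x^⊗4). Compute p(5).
p(5) = -1

A tropical monomial a ⊗ x^⊗i evaluates to a + i · x. Evaluating each term at x = 5:
  Term 0 contributes -1 + 0 · 5 = -1
  Term 1 contributes -5 + 1 · 5 = 0
  Term 2 contributes -4 + 2 · 5 = 6
  Term 3 contributes 5 + 3 · 5 = 20
  Term 4 contributes 6 + 4 · 5 = 26
p(5) = ⊕ of these = min[-1, 0, 6, 20, 26] = -1.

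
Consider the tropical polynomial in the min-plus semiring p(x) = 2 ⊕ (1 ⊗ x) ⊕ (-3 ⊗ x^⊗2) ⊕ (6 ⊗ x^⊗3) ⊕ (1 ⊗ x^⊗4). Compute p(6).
p(6) = 2

A tropical monomial a ⊗ x^⊗i evaluates to a + i · x. Evaluating each term at x = 6:
  Term 0 contributes 2 + 0 · 6 = 2
  Term 1 contributes 1 + 1 · 6 = 7
  Term 2 contributes -3 + 2 · 6 = 9
  Term 3 contributes 6 + 3 · 6 = 24
  Term 4 contributes 1 + 4 · 6 = 25
p(6) = ⊕ of these = min[2, 7, 9, 24, 25] = 2.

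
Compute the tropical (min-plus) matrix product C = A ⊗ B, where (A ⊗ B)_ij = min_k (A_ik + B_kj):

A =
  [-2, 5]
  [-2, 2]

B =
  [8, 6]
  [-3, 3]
A ⊗ B =
  [2, 4]
  [-1, 4]

Apply the min-plus product entry-by-entry:
  C[0][0] = min over k of (A[0][0] + B[0][0] = -2 + 8 = 6, A[0][1] + B[1][0] = 5 + -3 = 2) = 2 (attained at k = 1)
  C[0][1] = min over k of (A[0][0] + B[0][1] = -2 + 6 = 4, A[0][1] + B[1][1] = 5 + 3 = 8) = 4 (attained at k = 0)
  C[1][0] = min over k of (A[1][0] + B[0][0] = -2 + 8 = 6, A[1][1] + B[1][0] = 2 + -3 = -1) = -1 (attained at k = 1)
  C[1][1] = min over k of (A[1][0] + B[0][1] = -2 + 6 = 4, A[1][1] + B[1][1] = 2 + 3 = 5) = 4 (attained at k = 0)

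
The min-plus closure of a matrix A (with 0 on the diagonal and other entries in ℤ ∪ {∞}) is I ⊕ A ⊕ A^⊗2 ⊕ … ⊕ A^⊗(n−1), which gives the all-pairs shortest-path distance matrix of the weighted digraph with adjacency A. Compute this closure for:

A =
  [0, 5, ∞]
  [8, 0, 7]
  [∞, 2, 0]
Closure =
  [0, 5, 12]
  [8, 0, 7]
  [10, 2, 0]

This is the Floyd-Warshall all-pairs shortest-path computation. For each intermediate vertex k = 0, 1, …, 2, update dist[i][j] ← min(dist[i][j], dist[i][k] + dist[k][j]). The final matrix gives, for each (i, j), the minimum total weight of any directed path from i to j (possibly empty when i = j).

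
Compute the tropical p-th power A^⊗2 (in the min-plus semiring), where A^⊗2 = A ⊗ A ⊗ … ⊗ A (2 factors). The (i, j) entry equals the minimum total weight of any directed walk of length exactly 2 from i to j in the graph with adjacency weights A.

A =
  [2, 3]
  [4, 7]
A^⊗2 =
  [4, 5]
  [6, 7]

Each entry (A^⊗2)_ij equals the minimum over all length-2 walks i = v_0 → v_1 → … → v_2 = j of Σ_t A[v_t][v_{t+1}]. For example, for (i, j) = (0, 1) we minimise over 2 possible intermediate vertex sequences; the minimum is 5, attained along the walk 0 → 0 → 1.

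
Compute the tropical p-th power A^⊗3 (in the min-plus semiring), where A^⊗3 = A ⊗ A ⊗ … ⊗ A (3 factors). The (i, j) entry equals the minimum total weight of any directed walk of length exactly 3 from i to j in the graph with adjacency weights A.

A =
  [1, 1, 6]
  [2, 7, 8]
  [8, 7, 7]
A^⊗3 =
  [3, 3, 8]
  [4, 4, 9]
  [10, 10, 15]

Each entry (A^⊗3)_ij equals the minimum over all length-3 walks i = v_0 → v_1 → … → v_3 = j of Σ_t A[v_t][v_{t+1}]. For example, for (i, j) = (0, 2) we minimise over 9 possible intermediate vertex sequences; the minimum is 8, attained along the walk 0 → 0 → 0 → 2.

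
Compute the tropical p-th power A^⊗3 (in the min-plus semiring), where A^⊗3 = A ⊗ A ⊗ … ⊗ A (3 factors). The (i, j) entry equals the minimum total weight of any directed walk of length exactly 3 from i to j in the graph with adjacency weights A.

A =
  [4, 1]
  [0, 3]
A^⊗3 =
  [4, 2]
  [1, 4]

Each entry (A^⊗3)_ij equals the minimum over all length-3 walks i = v_0 → v_1 → … → v_3 = j of Σ_t A[v_t][v_{t+1}]. For example, for (i, j) = (0, 1) we minimise over 4 possible intermediate vertex sequences; the minimum is 2, attained along the walk 0 → 1 → 0 → 1.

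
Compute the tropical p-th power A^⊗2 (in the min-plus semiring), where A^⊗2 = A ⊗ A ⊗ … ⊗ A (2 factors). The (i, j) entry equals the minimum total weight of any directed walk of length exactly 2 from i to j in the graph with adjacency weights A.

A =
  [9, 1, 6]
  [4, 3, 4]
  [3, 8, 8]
A^⊗2 =
  [5, 4, 5]
  [7, 5, 7]
  [11, 4, 9]

Each entry (A^⊗2)_ij equals the minimum over all length-2 walks i = v_0 → v_1 → … → v_2 = j of Σ_t A[v_t][v_{t+1}]. For example, for (i, j) = (0, 2) we minimise over 3 possible intermediate vertex sequences; the minimum is 5, attained along the walk 0 → 1 → 2.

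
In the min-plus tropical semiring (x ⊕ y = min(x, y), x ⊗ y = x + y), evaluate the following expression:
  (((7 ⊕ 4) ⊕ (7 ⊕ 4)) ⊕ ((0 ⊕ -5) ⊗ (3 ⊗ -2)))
(((7 ⊕ 4) ⊕ (7 ⊕ 4)) ⊕ ((0 ⊕ -5) ⊗ (3 ⊗ -2))) = -4

Expand innermost to outermost. Recall ⊕ takes the minimum of its arguments and ⊗ takes their sum. Working out the expression (((7 ⊕ 4) ⊕ (7 ⊕ 4)) ⊕ ((0 ⊕ -5) ⊗ (3 ⊗ -2))) gives -4.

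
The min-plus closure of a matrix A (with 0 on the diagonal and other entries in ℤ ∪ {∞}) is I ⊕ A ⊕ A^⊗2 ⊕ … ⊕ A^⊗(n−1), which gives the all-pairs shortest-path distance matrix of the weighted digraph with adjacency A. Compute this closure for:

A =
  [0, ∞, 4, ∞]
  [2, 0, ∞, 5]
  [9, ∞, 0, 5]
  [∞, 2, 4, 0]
Closure =
  [0, 11, 4, 9]
  [2, 0, 6, 5]
  [9, 7, 0, 5]
  [4, 2, 4, 0]

This is the Floyd-Warshall all-pairs shortest-path computation. For each intermediate vertex k = 0, 1, …, 3, update dist[i][j] ← min(dist[i][j], dist[i][k] + dist[k][j]). The final matrix gives, for each (i, j), the minimum total weight of any directed path from i to j (possibly empty when i = j).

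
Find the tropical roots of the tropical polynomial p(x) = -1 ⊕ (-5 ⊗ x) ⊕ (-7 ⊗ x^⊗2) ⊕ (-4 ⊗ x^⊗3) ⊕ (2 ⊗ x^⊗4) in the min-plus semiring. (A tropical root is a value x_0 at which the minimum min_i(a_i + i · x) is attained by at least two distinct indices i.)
Roots: {-6, -3, 2, 4}

Each tropical root is a break point of the lower envelope of the lines y = a_i + i · x (there are 5 lines, with slopes 0, 1, ..., 4). Only the lines that attain the minimum somewhere contribute to roots; other lines are dominated. Here the surviving (envelope) indices are i = 4, i = 3, i = 2, i = 1, i = 0.
Intersections between consecutive envelope lines give the roots: for adjacent envelope indices i < j the intersection is x = (a_i − a_j) / (j − i). Reading off the sorted break points: {-6, -3, 2, 4}.
Verification: at each break x_0, at least two indices attain the minimum of min_i(a_i + i · x_0).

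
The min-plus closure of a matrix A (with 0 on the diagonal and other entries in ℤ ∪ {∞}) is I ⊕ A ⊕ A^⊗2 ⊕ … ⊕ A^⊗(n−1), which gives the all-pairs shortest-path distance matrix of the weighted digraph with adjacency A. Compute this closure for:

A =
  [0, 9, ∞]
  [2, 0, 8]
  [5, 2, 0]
Closure =
  [0, 9, 17]
  [2, 0, 8]
  [4, 2, 0]

This is the Floyd-Warshall all-pairs shortest-path computation. For each intermediate vertex k = 0, 1, …, 2, update dist[i][j] ← min(dist[i][j], dist[i][k] + dist[k][j]). The final matrix gives, for each (i, j), the minimum total weight of any directed path from i to j (possibly empty when i = j).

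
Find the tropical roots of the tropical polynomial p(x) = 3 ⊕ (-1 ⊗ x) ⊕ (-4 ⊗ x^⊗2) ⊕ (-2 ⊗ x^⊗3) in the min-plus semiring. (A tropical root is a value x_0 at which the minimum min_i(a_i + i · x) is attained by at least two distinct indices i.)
Roots: {-2, 3, 4}

Each tropical root is a break point of the lower envelope of the lines y = a_i + i · x (there are 4 lines, with slopes 0, 1, ..., 3). Only the lines that attain the minimum somewhere contribute to roots; other lines are dominated. Here the surviving (envelope) indices are i = 3, i = 2, i = 1, i = 0.
Intersections between consecutive envelope lines give the roots: for adjacent envelope indices i < j the intersection is x = (a_i − a_j) / (j − i). Reading off the sorted break points: {-2, 3, 4}.
Verification: at each break x_0, at least two indices attain the minimum of min_i(a_i + i · x_0).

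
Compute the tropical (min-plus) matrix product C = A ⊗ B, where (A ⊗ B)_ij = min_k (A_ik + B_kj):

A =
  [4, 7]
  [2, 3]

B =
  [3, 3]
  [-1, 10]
A ⊗ B =
  [6, 7]
  [2, 5]

Apply the min-plus product entry-by-entry:
  C[0][0] = min over k of (A[0][0] + B[0][0] = 4 + 3 = 7, A[0][1] + B[1][0] = 7 + -1 = 6) = 6 (attained at k = 1)
  C[0][1] = min over k of (A[0][0] + B[0][1] = 4 + 3 = 7, A[0][1] + B[1][1] = 7 + 10 = 17) = 7 (attained at k = 0)
  C[1][0] = min over k of (A[1][0] + B[0][0] = 2 + 3 = 5, A[1][1] + B[1][0] = 3 + -1 = 2) = 2 (attained at k = 1)
  C[1][1] = min over k of (A[1][0] + B[0][1] = 2 + 3 = 5, A[1][1] + B[1][1] = 3 + 10 = 13) = 5 (attained at k = 0)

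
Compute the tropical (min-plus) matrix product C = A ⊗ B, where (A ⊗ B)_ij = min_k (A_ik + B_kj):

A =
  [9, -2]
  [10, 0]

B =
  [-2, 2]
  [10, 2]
A ⊗ B =
  [7, 0]
  [8, 2]

Apply the min-plus product entry-by-entry:
  C[0][0] = min over k of (A[0][0] + B[0][0] = 9 + -2 = 7, A[0][1] + B[1][0] = -2 + 10 = 8) = 7 (attained at k = 0)
  C[0][1] = min over k of (A[0][0] + B[0][1] = 9 + 2 = 11, A[0][1] + B[1][1] = -2 + 2 = 0) = 0 (attained at k = 1)
  C[1][0] = min over k of (A[1][0] + B[0][0] = 10 + -2 = 8, A[1][1] + B[1][0] = 0 + 10 = 10) = 8 (attained at k = 0)
  C[1][1] = min over k of (A[1][0] + B[0][1] = 10 + 2 = 12, A[1][1] + B[1][1] = 0 + 2 = 2) = 2 (attained at k = 1)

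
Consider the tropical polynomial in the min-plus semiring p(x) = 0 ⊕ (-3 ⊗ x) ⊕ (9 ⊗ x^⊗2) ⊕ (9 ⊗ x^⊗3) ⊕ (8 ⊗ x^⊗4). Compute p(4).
p(4) = 0

A tropical monomial a ⊗ x^⊗i evaluates to a + i · x. Evaluating each term at x = 4:
  Term 0 contributes 0 + 0 · 4 = 0
  Term 1 contributes -3 + 1 · 4 = 1
  Term 2 contributes 9 + 2 · 4 = 17
  Term 3 contributes 9 + 3 · 4 = 21
  Term 4 contributes 8 + 4 · 4 = 24
p(4) = ⊕ of these = min[0, 1, 17, 21, 24] = 0.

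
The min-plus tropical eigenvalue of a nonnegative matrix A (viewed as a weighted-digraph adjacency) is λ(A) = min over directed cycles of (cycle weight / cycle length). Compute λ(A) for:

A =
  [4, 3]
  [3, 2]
λ(A) = 2

Enumerate directed cycles and compute their means (weight / length). Sample:
  cycle 0 → 0: weight = 4, length = 1, mean = 4/1 ≈ 4.000
  cycle 1 → 1: weight = 2, length = 1, mean = 2/1 ≈ 2.000
  cycle 0 → 1 → 0: weight = 6, length = 2, mean = 6/2 ≈ 3.000
  cycle 1 → 0 → 1: weight = 6, length = 2, mean = 6/2 ≈ 3.000
Minimum mean = 2.000, attained e.g. along the cycle 1 → 1 with weight 2 and length 1. So λ(A) = 2/1 = 2.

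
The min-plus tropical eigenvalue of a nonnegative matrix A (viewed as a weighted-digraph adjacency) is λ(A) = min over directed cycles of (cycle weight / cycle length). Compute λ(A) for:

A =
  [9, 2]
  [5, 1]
λ(A) = 1

Enumerate directed cycles and compute their means (weight / length). Sample:
  cycle 0 → 0: weight = 9, length = 1, mean = 9/1 ≈ 9.000
  cycle 1 → 1: weight = 1, length = 1, mean = 1/1 ≈ 1.000
  cycle 0 → 1 → 0: weight = 7, length = 2, mean = 7/2 ≈ 3.500
  cycle 1 → 0 → 1: weight = 7, length = 2, mean = 7/2 ≈ 3.500
Minimum mean = 1.000, attained e.g. along the cycle 1 → 1 with weight 1 and length 1. So λ(A) = 1/1 = 1.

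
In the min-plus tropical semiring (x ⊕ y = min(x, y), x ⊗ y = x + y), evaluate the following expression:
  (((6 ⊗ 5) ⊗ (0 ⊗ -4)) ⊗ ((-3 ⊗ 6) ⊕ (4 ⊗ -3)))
(((6 ⊗ 5) ⊗ (0 ⊗ -4)) ⊗ ((-3 ⊗ 6) ⊕ (4 ⊗ -3))) = 8

Expand innermost to outermost. Recall ⊕ takes the minimum of its arguments and ⊗ takes their sum. Working out the expression (((6 ⊗ 5) ⊗ (0 ⊗ -4)) ⊗ ((-3 ⊗ 6) ⊕ (4 ⊗ -3))) gives 8.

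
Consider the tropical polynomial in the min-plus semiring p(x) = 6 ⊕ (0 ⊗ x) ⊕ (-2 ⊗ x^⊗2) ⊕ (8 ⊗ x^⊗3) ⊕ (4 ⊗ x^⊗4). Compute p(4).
p(4) = 4

A tropical monomial a ⊗ x^⊗i evaluates to a + i · x. Evaluating each term at x = 4:
  Term 0 contributes 6 + 0 · 4 = 6
  Term 1 contributes 0 + 1 · 4 = 4
  Term 2 contributes -2 + 2 · 4 = 6
  Term 3 contributes 8 + 3 · 4 = 20
  Term 4 contributes 4 + 4 · 4 = 20
p(4) = ⊕ of these = min[6, 4, 6, 20, 20] = 4.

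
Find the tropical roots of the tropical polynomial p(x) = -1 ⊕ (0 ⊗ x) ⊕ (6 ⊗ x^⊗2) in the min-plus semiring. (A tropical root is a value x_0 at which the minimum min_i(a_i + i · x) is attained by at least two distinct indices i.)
Roots: {-6, -1}

Each tropical root is a break point of the lower envelope of the lines y = a_i + i · x (there are 3 lines, with slopes 0, 1, ..., 2). Only the lines that attain the minimum somewhere contribute to roots; other lines are dominated. Here the surviving (envelope) indices are i = 2, i = 1, i = 0.
Intersections between consecutive envelope lines give the roots: for adjacent envelope indices i < j the intersection is x = (a_i − a_j) / (j − i). Reading off the sorted break points: {-6, -1}.
Verification: at each break x_0, at least two indices attain the minimum of min_i(a_i + i · x_0).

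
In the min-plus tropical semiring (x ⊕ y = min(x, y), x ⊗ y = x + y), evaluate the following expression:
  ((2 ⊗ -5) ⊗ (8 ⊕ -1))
((2 ⊗ -5) ⊗ (8 ⊕ -1)) = -4

Expand innermost to outermost. Recall ⊕ takes the minimum of its arguments and ⊗ takes their sum. Working out the expression ((2 ⊗ -5) ⊗ (8 ⊕ -1)) gives -4.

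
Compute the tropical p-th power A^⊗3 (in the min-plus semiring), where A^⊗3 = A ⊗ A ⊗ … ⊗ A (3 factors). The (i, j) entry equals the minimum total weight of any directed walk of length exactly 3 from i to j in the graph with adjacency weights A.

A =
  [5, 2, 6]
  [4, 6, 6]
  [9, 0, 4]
A^⊗3 =
  [10, 8, 12]
  [10, 10, 12]
  [8, 6, 10]

Each entry (A^⊗3)_ij equals the minimum over all length-3 walks i = v_0 → v_1 → … → v_3 = j of Σ_t A[v_t][v_{t+1}]. For example, for (i, j) = (0, 2) we minimise over 9 possible intermediate vertex sequences; the minimum is 12, attained along the walk 0 → 1 → 0 → 2.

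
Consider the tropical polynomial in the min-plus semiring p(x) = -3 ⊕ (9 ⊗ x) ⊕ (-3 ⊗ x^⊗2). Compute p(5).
p(5) = -3

A tropical monomial a ⊗ x^⊗i evaluates to a + i · x. Evaluating each term at x = 5:
  Term 0 contributes -3 + 0 · 5 = -3
  Term 1 contributes 9 + 1 · 5 = 14
  Term 2 contributes -3 + 2 · 5 = 7
p(5) = ⊕ of these = min[-3, 14, 7] = -3.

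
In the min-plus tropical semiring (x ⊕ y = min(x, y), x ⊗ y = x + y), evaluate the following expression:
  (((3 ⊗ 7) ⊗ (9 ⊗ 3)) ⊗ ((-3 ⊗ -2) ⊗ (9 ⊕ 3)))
(((3 ⊗ 7) ⊗ (9 ⊗ 3)) ⊗ ((-3 ⊗ -2) ⊗ (9 ⊕ 3))) = 20

Expand innermost to outermost. Recall ⊕ takes the minimum of its arguments and ⊗ takes their sum. Working out the expression (((3 ⊗ 7) ⊗ (9 ⊗ 3)) ⊗ ((-3 ⊗ -2) ⊗ (9 ⊕ 3))) gives 20.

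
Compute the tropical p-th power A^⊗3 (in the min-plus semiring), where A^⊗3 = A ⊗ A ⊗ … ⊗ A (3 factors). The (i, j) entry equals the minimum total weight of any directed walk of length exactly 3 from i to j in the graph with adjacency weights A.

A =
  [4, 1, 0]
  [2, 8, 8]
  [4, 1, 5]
A^⊗3 =
  [3, 4, 3]
  [5, 3, 6]
  [7, 4, 3]

Each entry (A^⊗3)_ij equals the minimum over all length-3 walks i = v_0 → v_1 → … → v_3 = j of Σ_t A[v_t][v_{t+1}]. For example, for (i, j) = (0, 2) we minimise over 9 possible intermediate vertex sequences; the minimum is 3, attained along the walk 0 → 1 → 0 → 2.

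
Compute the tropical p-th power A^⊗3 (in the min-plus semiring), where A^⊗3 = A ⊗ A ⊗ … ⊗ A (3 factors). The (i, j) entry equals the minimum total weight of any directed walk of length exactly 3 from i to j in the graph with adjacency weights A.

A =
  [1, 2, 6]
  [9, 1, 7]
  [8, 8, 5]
A^⊗3 =
  [3, 4, 8]
  [11, 3, 9]
  [10, 10, 15]

Each entry (A^⊗3)_ij equals the minimum over all length-3 walks i = v_0 → v_1 → … → v_3 = j of Σ_t A[v_t][v_{t+1}]. For example, for (i, j) = (0, 2) we minimise over 9 possible intermediate vertex sequences; the minimum is 8, attained along the walk 0 → 0 → 0 → 2.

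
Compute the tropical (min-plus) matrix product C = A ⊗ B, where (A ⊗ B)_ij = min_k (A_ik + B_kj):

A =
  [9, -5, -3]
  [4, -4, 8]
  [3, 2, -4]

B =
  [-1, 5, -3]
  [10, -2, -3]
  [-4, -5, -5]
A ⊗ B =
  [-7, -8, -8]
  [3, -6, -7]
  [-8, -9, -9]

Apply the min-plus product entry-by-entry:
  C[0][0] = min over k of (A[0][0] + B[0][0] = 9 + -1 = 8, A[0][1] + B[1][0] = -5 + 10 = 5, A[0][2] + B[2][0] = -3 + -4 = -7) = -7 (attained at k = 2)
  C[0][1] = min over k of (A[0][0] + B[0][1] = 9 + 5 = 14, A[0][1] + B[1][1] = -5 + -2 = -7, A[0][2] + B[2][1] = -3 + -5 = -8) = -8 (attained at k = 2)
  C[0][2] = min over k of (A[0][0] + B[0][2] = 9 + -3 = 6, A[0][1] + B[1][2] = -5 + -3 = -8, A[0][2] + B[2][2] = -3 + -5 = -8) = -8 (attained at k = 1)
  C[1][0] = min over k of (A[1][0] + B[0][0] = 4 + -1 = 3, A[1][1] + B[1][0] = -4 + 10 = 6, A[1][2] + B[2][0] = 8 + -4 = 4) = 3 (attained at k = 0)
  C[1][1] = min over k of (A[1][0] + B[0][1] = 4 + 5 = 9, A[1][1] + B[1][1] = -4 + -2 = -6, A[1][2] + B[2][1] = 8 + -5 = 3) = -6 (attained at k = 1)
  C[1][2] = min over k of (A[1][0] + B[0][2] = 4 + -3 = 1, A[1][1] + B[1][2] = -4 + -3 = -7, A[1][2] + B[2][2] = 8 + -5 = 3) = -7 (attained at k = 1)
  C[2][0] = min over k of (A[2][0] + B[0][0] = 3 + -1 = 2, A[2][1] + B[1][0] = 2 + 10 = 12, A[2][2] + B[2][0] = -4 + -4 = -8) = -8 (attained at k = 2)
  C[2][1] = min over k of (A[2][0] + B[0][1] = 3 + 5 = 8, A[2][1] + B[1][1] = 2 + -2 = 0, A[2][2] + B[2][1] = -4 + -5 = -9) = -9 (attained at k = 2)
  C[2][2] = min over k of (A[2][0] + B[0][2] = 3 + -3 = 0, A[2][1] + B[1][2] = 2 + -3 = -1, A[2][2] + B[2][2] = -4 + -5 = -9) = -9 (attained at k = 2)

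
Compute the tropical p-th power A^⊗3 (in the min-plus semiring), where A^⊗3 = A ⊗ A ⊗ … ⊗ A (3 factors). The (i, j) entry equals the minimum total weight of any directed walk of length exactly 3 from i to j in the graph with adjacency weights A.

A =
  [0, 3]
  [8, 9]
A^⊗3 =
  [0, 3]
  [8, 11]

Each entry (A^⊗3)_ij equals the minimum over all length-3 walks i = v_0 → v_1 → … → v_3 = j of Σ_t A[v_t][v_{t+1}]. For example, for (i, j) = (0, 1) we minimise over 4 possible intermediate vertex sequences; the minimum is 3, attained along the walk 0 → 0 → 0 → 1.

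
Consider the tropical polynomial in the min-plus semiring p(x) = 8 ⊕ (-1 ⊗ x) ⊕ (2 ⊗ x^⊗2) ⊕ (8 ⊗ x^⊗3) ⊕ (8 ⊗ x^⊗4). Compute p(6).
p(6) = 5

A tropical monomial a ⊗ x^⊗i evaluates to a + i · x. Evaluating each term at x = 6:
  Term 0 contributes 8 + 0 · 6 = 8
  Term 1 contributes -1 + 1 · 6 = 5
  Term 2 contributes 2 + 2 · 6 = 14
  Term 3 contributes 8 + 3 · 6 = 26
  Term 4 contributes 8 + 4 · 6 = 32
p(6) = ⊕ of these = min[8, 5, 14, 26, 32] = 5.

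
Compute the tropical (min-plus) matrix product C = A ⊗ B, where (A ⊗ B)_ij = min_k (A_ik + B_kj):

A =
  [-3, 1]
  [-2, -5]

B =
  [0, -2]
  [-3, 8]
A ⊗ B =
  [-3, -5]
  [-8, -4]

Apply the min-plus product entry-by-entry:
  C[0][0] = min over k of (A[0][0] + B[0][0] = -3 + 0 = -3, A[0][1] + B[1][0] = 1 + -3 = -2) = -3 (attained at k = 0)
  C[0][1] = min over k of (A[0][0] + B[0][1] = -3 + -2 = -5, A[0][1] + B[1][1] = 1 + 8 = 9) = -5 (attained at k = 0)
  C[1][0] = min over k of (A[1][0] + B[0][0] = -2 + 0 = -2, A[1][1] + B[1][0] = -5 + -3 = -8) = -8 (attained at k = 1)
  C[1][1] = min over k of (A[1][0] + B[0][1] = -2 + -2 = -4, A[1][1] + B[1][1] = -5 + 8 = 3) = -4 (attained at k = 0)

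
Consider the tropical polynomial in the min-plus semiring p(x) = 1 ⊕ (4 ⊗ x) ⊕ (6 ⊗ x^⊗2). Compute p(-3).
p(-3) = 0

A tropical monomial a ⊗ x^⊗i evaluates to a + i · x. Evaluating each term at x = -3:
  Term 0 contributes 1 + 0 · -3 = 1
  Term 1 contributes 4 + 1 · -3 = 1
  Term 2 contributes 6 + 2 · -3 = 0
p(-3) = ⊕ of these = min[1, 1, 0] = 0.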